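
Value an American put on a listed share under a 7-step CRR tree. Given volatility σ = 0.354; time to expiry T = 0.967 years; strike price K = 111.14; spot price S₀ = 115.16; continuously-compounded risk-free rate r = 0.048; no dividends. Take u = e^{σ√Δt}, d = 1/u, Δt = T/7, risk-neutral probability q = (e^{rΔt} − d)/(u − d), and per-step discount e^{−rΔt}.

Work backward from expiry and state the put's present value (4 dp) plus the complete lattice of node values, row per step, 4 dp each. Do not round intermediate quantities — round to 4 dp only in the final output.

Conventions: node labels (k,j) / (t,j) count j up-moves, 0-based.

Δt=0.13814  u=1.14062  d=0.87672  q=0.49236  discount=0.99339
step 7 (expiry): payoffs max(K−S,0) = 65.2930 51.4923 33.5373 10.1775 0.0000 0.0000 0.0000 0.0000
k=6: (k=6,j=0): S=52.2941, K−S=58.8459, hold=58.1114 ⇒ V=58.8459 exercise | (k=6,j=1): S=68.0355, K−S=43.1045, hold=42.3700 ⇒ V=43.1045 exercise | (k=6,j=2): S=88.5154, K−S=22.6246, hold=21.8901 ⇒ V=22.6246 exercise | (k=6,j=3): S=115.1600, K−S=0.0000, hold=5.1323 ⇒ V=5.1323 continue | (k=6,j=4): S=149.8251, K−S=0.0000, hold=0.0000 ⇒ V=0.0000 continue | (k=6,j=5): S=194.9251, K−S=0.0000, hold=0.0000 ⇒ V=0.0000 continue | (k=6,j=6): S=253.6009, K−S=0.0000, hold=0.0000 ⇒ V=0.0000 continue
k=5: (k=5,j=0): S=59.6477, K−S=51.4923, hold=50.7577 ⇒ V=51.4923 exercise | (k=5,j=1): S=77.6027, K−S=33.5373, hold=32.8027 ⇒ V=33.5373 exercise | (k=5,j=2): S=100.9625, K−S=10.1775, hold=13.9195 ⇒ V=13.9195 continue | (k=5,j=3): S=131.3540, K−S=0.0000, hold=2.5881 ⇒ V=2.5881 continue | (k=5,j=4): S=170.8938, K−S=0.0000, hold=0.0000 ⇒ V=0.0000 continue | (k=5,j=5): S=222.3357, K−S=0.0000, hold=0.0000 ⇒ V=0.0000 continue
k=4: (k=4,j=0): S=68.0355, K−S=43.1045, hold=42.3700 ⇒ V=43.1045 exercise | (k=4,j=1): S=88.5154, K−S=22.6246, hold=23.7204 ⇒ V=23.7204 continue | (k=4,j=2): S=115.1600, K−S=0.0000, hold=8.2852 ⇒ V=8.2852 continue | (k=4,j=3): S=149.8251, K−S=0.0000, hold=1.3051 ⇒ V=1.3051 continue | (k=4,j=4): S=194.9251, K−S=0.0000, hold=0.0000 ⇒ V=0.0000 continue
k=3: (k=3,j=0): S=77.6027, K−S=33.5373, hold=33.3387 ⇒ V=33.5373 exercise | (k=3,j=1): S=100.9625, K−S=10.1775, hold=16.0141 ⇒ V=16.0141 continue | (k=3,j=2): S=131.3540, K−S=0.0000, hold=4.8164 ⇒ V=4.8164 continue | (k=3,j=3): S=170.8938, K−S=0.0000, hold=0.6582 ⇒ V=0.6582 continue
k=2: (k=2,j=0): S=88.5154, K−S=22.6246, hold=24.7449 ⇒ V=24.7449 continue | (k=2,j=1): S=115.1600, K−S=0.0000, hold=10.4314 ⇒ V=10.4314 continue | (k=2,j=2): S=149.8251, K−S=0.0000, hold=2.7508 ⇒ V=2.7508 continue
k=1: (k=1,j=0): S=100.9625, K−S=10.1775, hold=17.5805 ⇒ V=17.5805 continue | (k=1,j=1): S=131.3540, K−S=0.0000, hold=6.6058 ⇒ V=6.6058 continue
k=0: (k=0,j=0): S=115.1600, K−S=0.0000, hold=12.0965 ⇒ V=12.0965 continue

price = 12.0965
tree:
12.0965
17.5805 6.6058
24.7449 10.4314 2.7508
33.5373 16.0141 4.8164 0.6582
43.1045 23.7204 8.2852 1.3051 0.0000
51.4923 33.5373 13.9195 2.5881 0.0000 0.0000
58.8459 43.1045 22.6246 5.1323 0.0000 0.0000 0.0000
65.2930 51.4923 33.5373 10.1775 0.0000 0.0000 0.0000 0.0000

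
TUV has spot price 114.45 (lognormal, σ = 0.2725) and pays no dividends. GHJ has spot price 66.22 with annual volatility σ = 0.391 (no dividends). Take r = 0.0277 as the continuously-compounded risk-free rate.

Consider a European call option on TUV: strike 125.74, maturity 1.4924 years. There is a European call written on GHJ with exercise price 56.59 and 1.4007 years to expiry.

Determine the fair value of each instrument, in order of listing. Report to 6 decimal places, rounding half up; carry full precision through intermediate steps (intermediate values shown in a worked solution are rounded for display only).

[TUV call K=125.74]
σ√T = 0.2725·√1.4924 = 0.332896
d₁ = (ln(S/K) + (r+σ²/2)T) / (σ√T) = (ln(114.45/125.74) + (0.0277+0.2725²/2)·1.4924) / 0.332896 = (-0.094078 + 0.096749) / 0.332896 = 0.008024
d₂ = d₁ − σ√T = 0.008024 − 0.332896 = -0.324872
e^{−rT} = 0.959503
N(d₁) = 0.503201,  N(d₂) = 0.372639
price = S·N(d₁) − K·e^{−rT}·N(d₂) = 57.591377 − 44.958122 = 12.633254
[GHJ call K=56.59]
σ√T = 0.391·√1.4007 = 0.462753
d₁ = (ln(S/K) + (r+σ²/2)T) / (σ√T) = (ln(66.22/56.59) + (0.0277+0.391²/2)·1.4007) / 0.462753 = (0.157150 + 0.145870) / 0.462753 = 0.654820
d₂ = d₁ − σ√T = 0.654820 − 0.462753 = 0.192067
e^{−rT} = 0.961944
N(d₁) = 0.743708,  N(d₂) = 0.576155
price = S·N(d₁) − K·e^{−rT}·N(d₂) = 49.248349 − 31.363799 = 17.884550

price(TUV call K=125.74) = 12.633254
price(GHJ call K=56.59) = 17.884550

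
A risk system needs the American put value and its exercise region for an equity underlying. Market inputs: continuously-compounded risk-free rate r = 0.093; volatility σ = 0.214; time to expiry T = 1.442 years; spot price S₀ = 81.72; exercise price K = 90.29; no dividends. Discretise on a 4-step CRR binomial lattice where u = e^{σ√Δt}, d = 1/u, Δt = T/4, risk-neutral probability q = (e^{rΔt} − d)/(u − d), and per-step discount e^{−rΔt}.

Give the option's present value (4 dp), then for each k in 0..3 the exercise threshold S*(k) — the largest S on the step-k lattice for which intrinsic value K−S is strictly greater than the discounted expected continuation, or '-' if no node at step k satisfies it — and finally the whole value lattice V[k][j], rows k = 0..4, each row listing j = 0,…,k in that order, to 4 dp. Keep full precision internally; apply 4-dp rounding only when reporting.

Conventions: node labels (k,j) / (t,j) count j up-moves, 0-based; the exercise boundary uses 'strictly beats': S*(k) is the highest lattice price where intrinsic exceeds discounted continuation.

params: Δt=0.36050 u=1.13711 d=0.87942 q=0.60023 e^(-rΔt)=0.96703
t_4 payoffs: 41.4113 27.0890 8.5700 0.0000 0.0000
t_3: node(3,0) S=55.5804 payoff=34.7096 vs cont=31.7326 → 34.7096 [stop]  node(3,1) S=71.8665 payoff=18.4235 vs cont=15.4466 → 18.4235 [stop]  node(3,2) S=92.9246 payoff=0.0000 vs cont=3.3130 → 3.3130 [wait]  node(3,3) S=120.1530 payoff=0.0000 vs cont=0.0000 → 0.0000 [wait]  ⇒ S*(3)=71.8665
t_2: node(2,0) S=63.2010 payoff=27.0890 vs cont=24.1121 → 27.0890 [stop]  node(2,1) S=81.7200 payoff=8.5700 vs cont=9.0453 → 9.0453 [wait]  node(2,2) S=105.6654 payoff=0.0000 vs cont=1.2808 → 1.2808 [wait]  ⇒ S*(2)=63.2010
t_1: node(1,0) S=71.8665 payoff=18.4235 vs cont=15.7225 → 18.4235 [stop]  node(1,1) S=92.9246 payoff=0.0000 vs cont=4.2402 → 4.2402 [wait]  ⇒ S*(1)=71.8665
t_0: node(0,0) S=81.7200 payoff=8.5700 vs cont=9.5835 → 9.5835 [wait]  ⇒ S*(0)=-

price = 9.5835
boundary = - 71.8665 63.2010 71.8665
tree:
9.5835
18.4235 4.2402
27.0890 9.0453 1.2808
34.7096 18.4235 3.3130 0.0000
41.4113 27.0890 8.5700 0.0000 0.0000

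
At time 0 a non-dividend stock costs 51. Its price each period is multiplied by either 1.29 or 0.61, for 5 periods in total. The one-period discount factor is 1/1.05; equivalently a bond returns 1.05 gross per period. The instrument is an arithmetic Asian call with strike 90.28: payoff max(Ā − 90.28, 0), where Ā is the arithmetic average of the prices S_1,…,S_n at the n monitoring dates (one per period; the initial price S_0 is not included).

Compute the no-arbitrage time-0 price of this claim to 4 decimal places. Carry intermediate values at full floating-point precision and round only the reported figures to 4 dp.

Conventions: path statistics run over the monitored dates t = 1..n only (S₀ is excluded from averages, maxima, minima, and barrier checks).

No-arbitrage gives p* = (R−d)/(u−d) = 0.6471: enumerate every path, weight its payoff by its p*-probability, and discount by R^5.
Enumerate all 2^5 = 32 price paths (U = up ×1.29, D = down ×0.61); each path with k up-moves has probability p*^k·(1−p*)^(5−k).
DDDDD: Ā=14.6064, payoff=0.0000, prob=0.005477
UDDDD: Ā=30.8889, payoff=0.0000, prob=0.010040
DUDDD: Ā=23.9529, payoff=0.0000, prob=0.010040
UUDDD: Ā=50.6545, payoff=0.0000, prob=0.018407
DDUDD: Ā=19.7220, payoff=0.0000, prob=0.010040
UDUDD: Ā=41.7071, payoff=0.0000, prob=0.018407
DUUDD: Ā=34.7711, payoff=0.0000, prob=0.018407
UUUDD: Ā=73.5323, payoff=0.0000, prob=0.033747
DDDUD: Ā=17.1411, payoff=0.0000, prob=0.010040
UDDUD: Ā=36.2492, payoff=0.0000, prob=0.018407
DUDUD: Ā=29.3132, payoff=0.0000, prob=0.018407
UUDUD: Ā=61.9901, payoff=0.0000, prob=0.033747
DDUUD: Ā=25.0822, payoff=0.0000, prob=0.018407
UDUUD: Ā=53.0427, payoff=0.0000, prob=0.033747
DUUUD: Ā=46.1067, payoff=0.0000, prob=0.033747
UUUUD: Ā=97.5043, payoff=7.2243, prob=0.061870
DDDDU: Ā=15.5667, payoff=0.0000, prob=0.010040
UDDDU: Ā=32.9198, payoff=0.0000, prob=0.018407
DUDDU: Ā=25.9838, payoff=0.0000, prob=0.018407
UUDDU: Ā=54.9494, payoff=0.0000, prob=0.033747
DDUDU: Ā=21.7529, payoff=0.0000, prob=0.018407
UDUDU: Ā=46.0020, payoff=0.0000, prob=0.033747
DUUDU: Ā=39.0660, payoff=0.0000, prob=0.033747
UUUDU: Ā=82.6149, payoff=0.0000, prob=0.061870
DDDUU: Ā=19.1720, payoff=0.0000, prob=0.018407
UDDUU: Ā=40.5440, payoff=0.0000, prob=0.033747
DUDUU: Ā=33.6080, payoff=0.0000, prob=0.033747
UUDUU: Ā=71.0727, payoff=0.0000, prob=0.061870
DDUUU: Ā=29.3771, payoff=0.0000, prob=0.033747
UDUUU: Ā=62.1253, payoff=0.0000, prob=0.061870
DUUUU: Ā=55.1893, payoff=0.0000, prob=0.061870
UUUUU: Ā=116.7117, payoff=26.4317, prob=0.113428
Price = Σ prob·payoff / R^5 = 3.445050 / 1.276282 = 2.6993

price = 2.6993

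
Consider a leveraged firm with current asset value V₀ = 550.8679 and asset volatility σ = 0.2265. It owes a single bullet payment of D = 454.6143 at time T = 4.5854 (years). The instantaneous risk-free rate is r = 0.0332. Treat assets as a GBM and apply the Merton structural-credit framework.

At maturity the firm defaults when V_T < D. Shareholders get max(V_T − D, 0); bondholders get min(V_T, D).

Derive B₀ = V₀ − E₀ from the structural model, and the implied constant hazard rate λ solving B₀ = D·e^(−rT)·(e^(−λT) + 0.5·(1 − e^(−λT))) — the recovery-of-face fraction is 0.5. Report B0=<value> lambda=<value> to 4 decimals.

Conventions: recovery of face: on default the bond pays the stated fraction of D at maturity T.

With assets at 550.8679 and a single debt payment of 454.6143 at 4.5854 years:
d₁ = [ln(V₀/D) + (r + σ²/2)T] / (σ√T)
   = [ln(550.8679/454.6143) + (0.0332 + 0.5·0.2265²)·4.5854] / (0.2265·√4.5854)
   = [0.192046 + 0.269856] / 0.485017 = 0.952341
d₂ = d₁ − σ√T = 0.952341 − 0.485017 = 0.467325
N(d₁) = 0.829538,  N(d₂) = 0.679866,  e^(−rT) = 0.858786
E₀ = V₀·N(d₁) − D·e^(−rT)·N(d₂)
   = 550.8679·0.829538 − 454.6143·0.858786·0.679866 = 191.534936
B₀ = V₀ − E₀ = 550.8679 − 191.534936 = 359.332964
e^(−λT) = (B₀·e^(rT)/D − 0.5)/(1 − 0.5) = (359.3330·1.164434/454.6143 − 0.5)/0.5 = 0.84076754
λ = −ln(0.84076754)/4.5854 = 0.037824

B0=359.3330 lambda=0.0378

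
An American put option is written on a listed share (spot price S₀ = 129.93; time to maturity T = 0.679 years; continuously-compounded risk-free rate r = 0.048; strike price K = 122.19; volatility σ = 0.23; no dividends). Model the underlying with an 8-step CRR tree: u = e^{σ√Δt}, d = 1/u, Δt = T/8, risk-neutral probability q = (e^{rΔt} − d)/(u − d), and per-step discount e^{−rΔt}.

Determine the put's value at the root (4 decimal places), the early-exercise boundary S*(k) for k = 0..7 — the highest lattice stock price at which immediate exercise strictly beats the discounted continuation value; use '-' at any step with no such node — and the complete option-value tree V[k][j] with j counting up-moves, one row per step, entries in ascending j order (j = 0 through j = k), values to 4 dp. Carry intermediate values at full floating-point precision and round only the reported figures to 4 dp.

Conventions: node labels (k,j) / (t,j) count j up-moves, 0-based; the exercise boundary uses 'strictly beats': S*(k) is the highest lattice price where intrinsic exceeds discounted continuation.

params: Δt=0.08488 u=1.06930 d=0.93519 q=0.51369 e^(-rΔt)=0.99593
t_8 payoffs: 46.1741 35.2728 22.8082 8.5560 0.0000 0.0000 0.0000 0.0000 0.0000
t_7: node(7,0) S=81.2840 payoff=40.9060 vs cont=40.4092 → 40.9060 [stop]  node(7,1) S=92.9408 payoff=29.2492 vs cont=28.7524 → 29.2492 [stop]  node(7,2) S=106.2693 payoff=15.9207 vs cont=15.4240 → 15.9207 [stop]  node(7,3) S=121.5091 payoff=0.6809 vs cont=4.1439 → 4.1439 [wait]  node(7,4) S=138.9345 payoff=0.0000 vs cont=0.0000 → 0.0000 [wait]  node(7,5) S=158.8588 payoff=0.0000 vs cont=0.0000 → 0.0000 [wait]  node(7,6) S=181.6404 payoff=0.0000 vs cont=0.0000 → 0.0000 [wait]  node(7,7) S=207.6891 payoff=0.0000 vs cont=0.0000 → 0.0000 [wait]  ⇒ S*(7)=106.2693
t_6: node(6,0) S=86.9172 payoff=35.2728 vs cont=34.7760 → 35.2728 [stop]  node(6,1) S=99.3818 payoff=22.8082 vs cont=22.3114 → 22.8082 [stop]  node(6,2) S=113.6340 payoff=8.5560 vs cont=9.8309 → 9.8309 [wait]  node(6,3) S=129.9300 payoff=0.0000 vs cont=2.0070 → 2.0070 [wait]  node(6,4) S=148.5630 payoff=0.0000 vs cont=0.0000 → 0.0000 [wait]  node(6,5) S=169.8681 payoff=0.0000 vs cont=0.0000 → 0.0000 [wait]  node(6,6) S=194.2286 payoff=0.0000 vs cont=0.0000 → 0.0000 [wait]  ⇒ S*(6)=99.3818
t_5: node(5,0) S=92.9408 payoff=29.2492 vs cont=28.7524 → 29.2492 [stop]  node(5,1) S=106.2693 payoff=15.9207 vs cont=16.0762 → 16.0762 [wait]  node(5,2) S=121.5091 payoff=0.6809 vs cont=5.7882 → 5.7882 [wait]  node(5,3) S=138.9345 payoff=0.0000 vs cont=0.9721 → 0.9721 [wait]  node(5,4) S=158.8588 payoff=0.0000 vs cont=0.0000 → 0.0000 [wait]  node(5,5) S=181.6404 payoff=0.0000 vs cont=0.0000 → 0.0000 [wait]  ⇒ S*(5)=92.9408
t_4: node(4,0) S=99.3818 payoff=22.8082 vs cont=22.3909 → 22.8082 [stop]  node(4,1) S=113.6340 payoff=8.5560 vs cont=10.7475 → 10.7475 [wait]  node(4,2) S=129.9300 payoff=0.0000 vs cont=3.3007 → 3.3007 [wait]  node(4,3) S=148.5630 payoff=0.0000 vs cont=0.4708 → 0.4708 [wait]  node(4,4) S=169.8681 payoff=0.0000 vs cont=0.0000 → 0.0000 [wait]  ⇒ S*(4)=99.3818
t_3: node(3,0) S=106.2693 payoff=15.9207 vs cont=16.5451 → 16.5451 [wait]  node(3,1) S=121.5091 payoff=0.6809 vs cont=6.8940 → 6.8940 [wait]  node(3,2) S=138.9345 payoff=0.0000 vs cont=1.8395 → 1.8395 [wait]  node(3,3) S=158.8588 payoff=0.0000 vs cont=0.2280 → 0.2280 [wait]  ⇒ S*(3)=-
t_2: node(2,0) S=113.6340 payoff=8.5560 vs cont=11.5403 → 11.5403 [wait]  node(2,1) S=129.9300 payoff=0.0000 vs cont=4.2800 → 4.2800 [wait]  node(2,2) S=148.5630 payoff=0.0000 vs cont=1.0076 → 1.0076 [wait]  ⇒ S*(2)=-
t_1: node(1,0) S=121.5091 payoff=0.6809 vs cont=7.7790 → 7.7790 [wait]  node(1,1) S=138.9345 payoff=0.0000 vs cont=2.5884 → 2.5884 [wait]  ⇒ S*(1)=-
t_0: node(0,0) S=129.9300 payoff=0.0000 vs cont=5.0918 → 5.0918 [wait]  ⇒ S*(0)=-

price = 5.0918
boundary = - - - - 99.3818 92.9408 99.3818 106.2693
tree:
5.0918
7.7790 2.5884
11.5403 4.2800 1.0076
16.5451 6.8940 1.8395 0.2280
22.8082 10.7475 3.3007 0.4708 0.0000
29.2492 16.0762 5.7882 0.9721 0.0000 0.0000
35.2728 22.8082 9.8309 2.0070 0.0000 0.0000 0.0000
40.9060 29.2492 15.9207 4.1439 0.0000 0.0000 0.0000 0.0000
46.1741 35.2728 22.8082 8.5560 0.0000 0.0000 0.0000 0.0000 0.0000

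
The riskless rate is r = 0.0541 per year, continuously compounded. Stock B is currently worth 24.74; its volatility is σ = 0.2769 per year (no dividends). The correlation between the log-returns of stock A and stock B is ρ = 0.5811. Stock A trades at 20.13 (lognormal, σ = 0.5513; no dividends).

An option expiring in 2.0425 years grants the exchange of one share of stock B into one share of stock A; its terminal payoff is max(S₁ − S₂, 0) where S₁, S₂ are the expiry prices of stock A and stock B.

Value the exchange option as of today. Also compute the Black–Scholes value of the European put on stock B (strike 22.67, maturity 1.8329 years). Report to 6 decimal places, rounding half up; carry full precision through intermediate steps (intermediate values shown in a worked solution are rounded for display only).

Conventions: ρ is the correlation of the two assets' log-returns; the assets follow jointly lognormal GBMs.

exchange price = 3.639599
price(stock B put K=22.67) = 1.662462

σ_eff = √(σ₁² + σ₂² − 2ρσ₁σ₂) = √(0.5513² + 0.2769² − 2·0.5811·0.5513·0.2769) = 0.450766
d₁ = (ln(S₁/S₂) + (q₂ − q₁ + σ_eff²/2)T) / (σ_eff√T) = (ln(20.13/24.74) + (0.0 − 0.0 + 0.101595)·2.0425) / 0.644217 = 0.002014
d₂ = d₁ − σ_eff√T = 0.002014 − 0.644217 = -0.642203
N(d₁) = 0.500803,  N(d₂) = 0.260371
V = S₁·e^{−q₁T}·N(d₁) − S₂·e^{−q₂T}·N(d₂) = 10.081173 − 6.441573 = 3.639599
[vanilla: stock B put K=22.67]
σ√T = 0.2769·√1.8329 = 0.374880
d₁ = (ln(S/K) + (r+σ²/2)T) / (σ√T) = (ln(24.74/22.67) + (0.0541+0.2769²/2)·1.8329) / 0.374880 = (0.087379 + 0.169427) / 0.374880 = 0.685036
d₂ = d₁ − σ√T = 0.685036 − 0.374880 = 0.310156
e^{−rT} = 0.905598
N(−d₁) = 0.246661,  N(−d₂) = 0.378221
price = K·e^{−rT}·N(−d₂) − S·N(−d₁) = 7.764845 − 6.102384 = 1.662462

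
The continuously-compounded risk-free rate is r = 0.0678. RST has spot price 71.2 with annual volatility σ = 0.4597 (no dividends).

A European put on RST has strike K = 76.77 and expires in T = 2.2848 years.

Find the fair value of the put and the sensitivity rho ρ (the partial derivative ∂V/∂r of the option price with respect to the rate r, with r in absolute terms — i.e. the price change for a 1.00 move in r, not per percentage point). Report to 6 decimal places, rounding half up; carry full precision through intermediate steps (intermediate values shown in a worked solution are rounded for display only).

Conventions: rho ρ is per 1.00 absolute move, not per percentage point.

price = 16.000772
ρ = -88.949207

σ√T = 0.4597·√2.2848 = 0.694862
d₁ = (ln(S/K) + (r+σ²/2)T) / (σ√T) = (ln(71.2/76.77) + (0.0678+0.4597²/2)·2.2848) / 0.694862 = (-0.075321 + 0.396326) / 0.694862 = 0.461969
d₂ = d₁ − σ√T = 0.461969 − 0.694862 = -0.232893
e^{−rT} = 0.856493
N(−d₁) = 0.322052,  N(−d₂) = 0.592078
Put price V = K·e^{−rT}·N(−d₂) − S·N(−d₁) = 38.930850 − 22.930078 = 16.000772
ρ = −K·T·e^{−rT}·N(−d₂) = -88.949207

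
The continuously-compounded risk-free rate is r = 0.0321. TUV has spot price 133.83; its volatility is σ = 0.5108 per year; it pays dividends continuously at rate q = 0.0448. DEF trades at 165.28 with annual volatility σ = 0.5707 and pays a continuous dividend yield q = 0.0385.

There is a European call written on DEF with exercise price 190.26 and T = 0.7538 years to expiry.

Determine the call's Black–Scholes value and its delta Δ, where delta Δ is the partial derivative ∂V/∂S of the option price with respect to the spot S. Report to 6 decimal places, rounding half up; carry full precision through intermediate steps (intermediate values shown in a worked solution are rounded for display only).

price = 22.715945
Δ = 0.467857

σ√T = 0.5707·√0.7538 = 0.495491
d₁ = (ln(S/K) + (r−q+σ²/2)T) / (σ√T) = (ln(165.28/190.26) + (0.0321−0.0385+0.5707²/2)·0.7538) / 0.495491 = (-0.140751 + 0.117931) / 0.495491 = -0.046054
d₂ = d₁ − σ√T = -0.046054 − 0.495491 = -0.541545
e^{−rT} = 0.976093
e^{−qT} = 0.971396
N(d₁) = 0.481634,  N(d₂) = 0.294066
Call price V = S·e^{−qT}·N(d₁) − K·e^{−rT}·N(d₂) = 77.327411 − 54.611466 = 22.715945
Δ = e^{−qT}·N(d₁) = 0.467857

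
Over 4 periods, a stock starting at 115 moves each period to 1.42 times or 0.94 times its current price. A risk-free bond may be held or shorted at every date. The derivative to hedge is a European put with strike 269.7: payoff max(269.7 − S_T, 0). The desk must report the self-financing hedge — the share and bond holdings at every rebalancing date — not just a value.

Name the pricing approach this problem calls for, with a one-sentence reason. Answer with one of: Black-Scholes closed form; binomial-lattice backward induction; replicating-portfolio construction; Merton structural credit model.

framework: replicating-portfolio construction

Key observation: the task asks for the hedge itself — share and bond holdings at every node of the 4-period tree on spot 115 with factors 1.42/0.94 — which is exactly what the replicating-portfolio construction produces.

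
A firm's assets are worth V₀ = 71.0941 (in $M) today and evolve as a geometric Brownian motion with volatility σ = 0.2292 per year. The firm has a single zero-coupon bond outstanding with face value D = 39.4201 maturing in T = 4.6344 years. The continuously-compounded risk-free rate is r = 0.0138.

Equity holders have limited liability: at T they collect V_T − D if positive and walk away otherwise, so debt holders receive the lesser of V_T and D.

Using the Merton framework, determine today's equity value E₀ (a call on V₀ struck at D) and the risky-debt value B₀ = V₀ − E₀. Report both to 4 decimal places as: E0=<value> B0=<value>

Equity is a call on the firm's assets struck at D = 39.4201:
d₁ = [ln(V₀/D) + (r + σ²/2)T] / (σ√T)
   = [ln(71.0941/39.4201) + (0.0138 + 0.5·0.2292²)·4.6344] / (0.2292·√4.6344)
   = [0.589729 + 0.185683] / 0.493414 = 1.571524
d₂ = d₁ − σ√T = 1.571524 − 0.493414 = 1.078110
N(d₁) = 0.941970,  N(d₂) = 0.859508,  e^(−rT) = 0.938047
E₀ = V₀·N(d₁) − D·e^(−rT)·N(d₂)
   = 71.0941·0.941970 − 39.4201·0.938047·0.859508 = 35.185663
B₀ = V₀ − E₀ = 71.0941 − 35.185663 = 35.908437

E0=35.1857 B0=35.9084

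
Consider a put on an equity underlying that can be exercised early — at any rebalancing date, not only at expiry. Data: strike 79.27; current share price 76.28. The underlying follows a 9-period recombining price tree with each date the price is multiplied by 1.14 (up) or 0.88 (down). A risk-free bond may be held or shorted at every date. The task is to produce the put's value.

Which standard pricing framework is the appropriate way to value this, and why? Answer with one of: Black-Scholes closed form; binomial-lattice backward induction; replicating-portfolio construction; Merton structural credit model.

framework: binomial-lattice backward induction

Key observation: with exercise allowed before expiry on a discrete up/down model (9 steps from spot 76.28), the strike-79.27 put's value must be rolled back through the tree testing early exercise at each node.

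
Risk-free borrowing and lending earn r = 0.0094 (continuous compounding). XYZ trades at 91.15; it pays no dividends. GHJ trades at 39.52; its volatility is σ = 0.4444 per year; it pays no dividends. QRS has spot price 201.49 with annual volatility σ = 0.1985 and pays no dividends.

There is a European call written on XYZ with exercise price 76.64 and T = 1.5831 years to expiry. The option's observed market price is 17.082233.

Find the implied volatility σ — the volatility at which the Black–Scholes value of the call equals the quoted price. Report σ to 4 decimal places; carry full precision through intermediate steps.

At σ = 0.1552 the Black–Scholes value reproduces the quote:
σ√T = 0.1552·√1.5831 = 0.195275
d₁ = (ln(S/K) + (r+σ²/2)T) / (σ√T) = (ln(91.15/76.64) + (0.0094+0.1552²/2)·1.5831) / 0.195275 = (0.173387 + 0.033947) / 0.195275 = 1.061759
d₂ = d₁ − σ√T = 1.061759 − 0.195275 = 0.866484
e^{−rT} = 0.985229
N(d₁) = 0.855827,  N(d₂) = 0.806888
V = S·N(d₁) − K·e^{−rT}·N(d₂) = 78.008669 − 60.926436 = 17.082233 (the observed quote) — the price is monotone increasing in volatility, hence this σ is the only solution

sigma = 0.1552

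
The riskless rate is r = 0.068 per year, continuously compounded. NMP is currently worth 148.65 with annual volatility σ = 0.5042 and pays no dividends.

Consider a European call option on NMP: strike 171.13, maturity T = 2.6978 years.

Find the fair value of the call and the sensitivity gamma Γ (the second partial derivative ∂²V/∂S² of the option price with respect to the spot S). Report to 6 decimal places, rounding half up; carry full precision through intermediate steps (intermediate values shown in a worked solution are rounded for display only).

σ√T = 0.5042·√2.6978 = 0.828148
d₁ = (ln(S/K) + (r+σ²/2)T) / (σ√T) = (ln(148.65/171.13) + (0.068+0.5042²/2)·2.6978) / 0.828148 = (-0.140829 + 0.526365) / 0.828148 = 0.465540
d₂ = d₁ − σ√T = 0.465540 − 0.828148 = -0.362608
e^{−rT} = 0.832393
N(d₁) = 0.679228,  N(d₂) = 0.358449
Call price V = S·N(d₁) − K·e^{−rT}·N(d₂) = 100.967171 − 51.060137 = 49.907034
φ(d₁) = (1/√(2π))·e^{−d₁²/2} = 0.357971
Γ = φ(d₁) / (S·σ·√T) = 0.002908

price = 49.907034
Γ = 0.002908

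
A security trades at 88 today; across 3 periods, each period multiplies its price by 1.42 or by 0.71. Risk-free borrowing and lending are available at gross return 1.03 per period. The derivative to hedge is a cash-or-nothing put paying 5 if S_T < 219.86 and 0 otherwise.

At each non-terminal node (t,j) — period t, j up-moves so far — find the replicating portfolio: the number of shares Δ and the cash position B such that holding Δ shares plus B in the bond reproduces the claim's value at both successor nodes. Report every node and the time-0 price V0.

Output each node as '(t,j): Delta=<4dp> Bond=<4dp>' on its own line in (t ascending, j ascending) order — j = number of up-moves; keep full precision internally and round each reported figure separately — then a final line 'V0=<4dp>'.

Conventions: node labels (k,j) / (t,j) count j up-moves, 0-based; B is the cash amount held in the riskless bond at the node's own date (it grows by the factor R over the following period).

Risk-neutral probability p* = (R−d)/(u−d) = (1.03−0.71)/(1.42−0.71) = 0.4507.
Payoffs at expiry: V(3,0)=5.0000, V(3,1)=5.0000, V(3,2)=5.0000, V(3,3)=0.0000
  t=2,j=0: stock 44.3608 → up 62.9923 (V=5.0000), down 31.4962 (V=5.0000). Price 4.8544; hedge Δ=0.0000, bond B=4.8544.
  t=2,j=1: stock 88.7216 → up 125.9847 (V=5.0000), down 62.9923 (V=5.0000). Price 4.8544; hedge Δ=0.0000, bond B=4.8544.
  t=2,j=2: stock 177.4432 → up 251.9693 (V=0.0000), down 125.9847 (V=5.0000). Price 2.6665; hedge Δ=-0.0397, bond B=9.7087.
  t=1,j=0: stock 62.4800 → up 88.7216 (V=4.8544), down 44.3608 (V=4.8544). Price 4.7130; hedge Δ=0.0000, bond B=4.7130.
  t=1,j=1: stock 124.9600 → up 177.4432 (V=2.6665), down 88.7216 (V=4.8544). Price 3.7556; hedge Δ=-0.0247, bond B=6.8371.
  t=0,j=0: stock 88.0000 → up 124.9600 (V=3.7556), down 62.4800 (V=4.7130). Price 4.1568; hedge Δ=-0.0153, bond B=5.5052.
Verification: the root portfolio costs Δ(0,0)·S0 + B(0,0) = 4.1568, matching V0.

(0,0): Delta=-0.0153 Bond=5.5052
(1,0): Delta=0.0000 Bond=4.7130
(1,1): Delta=-0.0247 Bond=6.8371
(2,0): Delta=0.0000 Bond=4.8544
(2,1): Delta=0.0000 Bond=4.8544
(2,2): Delta=-0.0397 Bond=9.7087
V0=4.1568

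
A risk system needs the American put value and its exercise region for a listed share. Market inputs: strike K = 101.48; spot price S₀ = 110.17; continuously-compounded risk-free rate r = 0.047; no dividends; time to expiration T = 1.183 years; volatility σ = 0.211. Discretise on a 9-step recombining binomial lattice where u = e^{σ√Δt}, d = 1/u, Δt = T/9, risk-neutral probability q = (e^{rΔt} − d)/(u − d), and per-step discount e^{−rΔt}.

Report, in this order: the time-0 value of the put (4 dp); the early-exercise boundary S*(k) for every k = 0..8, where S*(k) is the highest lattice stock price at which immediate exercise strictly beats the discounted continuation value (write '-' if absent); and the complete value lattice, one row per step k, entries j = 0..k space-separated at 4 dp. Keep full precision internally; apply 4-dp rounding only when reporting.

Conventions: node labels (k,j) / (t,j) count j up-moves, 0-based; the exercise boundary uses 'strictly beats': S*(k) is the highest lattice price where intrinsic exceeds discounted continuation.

params: Δt=0.13144 u=1.07950 d=0.92635 q=0.52135 e^(-rΔt)=0.99384
t_9 payoffs: 46.1377 36.9884 26.3266 13.9021 0.0000 0.0000 0.0000 0.0000 0.0000 0.0000
t_8: node(8,0) S=59.7420 payoff=41.7380 vs cont=41.1130 → 41.7380 [stop]  node(8,1) S=69.6187 payoff=31.8613 vs cont=31.2363 → 31.8613 [stop]  node(8,2) S=81.1282 payoff=20.3518 vs cont=19.7268 → 20.3518 [stop]  node(8,3) S=94.5404 payoff=6.9396 vs cont=6.6133 → 6.9396 [stop]  node(8,4) S=110.1700 payoff=0.0000 vs cont=0.0000 → 0.0000 [wait]  node(8,5) S=128.3835 payoff=0.0000 vs cont=0.0000 → 0.0000 [wait]  node(8,6) S=149.6081 payoff=0.0000 vs cont=0.0000 → 0.0000 [wait]  node(8,7) S=174.3416 payoff=0.0000 vs cont=0.0000 → 0.0000 [wait]  node(8,8) S=203.1640 payoff=0.0000 vs cont=0.0000 → 0.0000 [wait]  ⇒ S*(8)=94.5404
t_7: node(7,0) S=64.4916 payoff=36.9884 vs cont=36.3634 → 36.9884 [stop]  node(7,1) S=75.1534 payoff=26.3266 vs cont=25.7016 → 26.3266 [stop]  node(7,2) S=87.5779 payoff=13.9021 vs cont=13.2771 → 13.9021 [stop]  node(7,3) S=102.0564 payoff=0.0000 vs cont=3.3012 → 3.3012 [wait]  node(7,4) S=118.9286 payoff=0.0000 vs cont=0.0000 → 0.0000 [wait]  node(7,5) S=138.5901 payoff=0.0000 vs cont=0.0000 → 0.0000 [wait]  node(7,6) S=161.5020 payoff=0.0000 vs cont=0.0000 → 0.0000 [wait]  node(7,7) S=188.2018 payoff=0.0000 vs cont=0.0000 → 0.0000 [wait]  ⇒ S*(7)=87.5779
t_6: node(6,0) S=69.6187 payoff=31.8613 vs cont=31.2363 → 31.8613 [stop]  node(6,1) S=81.1282 payoff=20.3518 vs cont=19.7268 → 20.3518 [stop]  node(6,2) S=94.5404 payoff=6.9396 vs cont=8.3237 → 8.3237 [wait]  node(6,3) S=110.1700 payoff=0.0000 vs cont=1.5704 → 1.5704 [wait]  node(6,4) S=128.3835 payoff=0.0000 vs cont=0.0000 → 0.0000 [wait]  node(6,5) S=149.6081 payoff=0.0000 vs cont=0.0000 → 0.0000 [wait]  node(6,6) S=174.3416 payoff=0.0000 vs cont=0.0000 → 0.0000 [wait]  ⇒ S*(6)=81.1282
t_5: node(5,0) S=75.1534 payoff=26.3266 vs cont=25.7016 → 26.3266 [stop]  node(5,1) S=87.5779 payoff=13.9021 vs cont=13.9943 → 13.9943 [wait]  node(5,2) S=102.0564 payoff=0.0000 vs cont=4.7733 → 4.7733 [wait]  node(5,3) S=118.9286 payoff=0.0000 vs cont=0.7470 → 0.7470 [wait]  node(5,4) S=138.5901 payoff=0.0000 vs cont=0.0000 → 0.0000 [wait]  node(5,5) S=161.5020 payoff=0.0000 vs cont=0.0000 → 0.0000 [wait]  ⇒ S*(5)=75.1534
t_4: node(4,0) S=81.1282 payoff=20.3518 vs cont=19.7746 → 20.3518 [stop]  node(4,1) S=94.5404 payoff=6.9396 vs cont=9.1303 → 9.1303 [wait]  node(4,2) S=110.1700 payoff=0.0000 vs cont=2.6577 → 2.6577 [wait]  node(4,3) S=128.3835 payoff=0.0000 vs cont=0.3554 → 0.3554 [wait]  node(4,4) S=149.6081 payoff=0.0000 vs cont=0.0000 → 0.0000 [wait]  ⇒ S*(4)=81.1282
t_3: node(3,0) S=87.5779 payoff=13.9021 vs cont=14.4122 → 14.4122 [wait]  node(3,1) S=102.0564 payoff=0.0000 vs cont=5.7204 → 5.7204 [wait]  node(3,2) S=118.9286 payoff=0.0000 vs cont=1.4484 → 1.4484 [wait]  node(3,3) S=138.5901 payoff=0.0000 vs cont=0.1690 → 0.1690 [wait]  ⇒ S*(3)=-
t_2: node(2,0) S=94.5404 payoff=6.9396 vs cont=9.8199 → 9.8199 [wait]  node(2,1) S=110.1700 payoff=0.0000 vs cont=3.4717 → 3.4717 [wait]  node(2,2) S=128.3835 payoff=0.0000 vs cont=0.7766 → 0.7766 [wait]  ⇒ S*(2)=-
t_1: node(1,0) S=102.0564 payoff=0.0000 vs cont=6.4702 → 6.4702 [wait]  node(1,1) S=118.9286 payoff=0.0000 vs cont=2.0539 → 2.0539 [wait]  ⇒ S*(1)=-
t_0: node(0,0) S=110.1700 payoff=0.0000 vs cont=4.1421 → 4.1421 [wait]  ⇒ S*(0)=-

price = 4.1421
boundary = - - - - 81.1282 75.1534 81.1282 87.5779 94.5404
tree:
4.1421
6.4702 2.0539
9.8199 3.4717 0.7766
14.4122 5.7204 1.4484 0.1690
20.3518 9.1303 2.6577 0.3554 0.0000
26.3266 13.9943 4.7733 0.7470 0.0000 0.0000
31.8613 20.3518 8.3237 1.5704 0.0000 0.0000 0.0000
36.9884 26.3266 13.9021 3.3012 0.0000 0.0000 0.0000 0.0000
41.7380 31.8613 20.3518 6.9396 0.0000 0.0000 0.0000 0.0000 0.0000
46.1377 36.9884 26.3266 13.9021 0.0000 0.0000 0.0000 0.0000 0.0000 0.0000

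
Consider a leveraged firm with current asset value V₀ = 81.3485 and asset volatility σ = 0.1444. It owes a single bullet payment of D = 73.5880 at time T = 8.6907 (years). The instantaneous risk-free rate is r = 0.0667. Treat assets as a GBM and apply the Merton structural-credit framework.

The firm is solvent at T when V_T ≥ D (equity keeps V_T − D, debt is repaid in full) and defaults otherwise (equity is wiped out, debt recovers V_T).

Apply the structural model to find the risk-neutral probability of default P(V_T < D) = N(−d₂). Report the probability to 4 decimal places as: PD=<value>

PD=0.0831

Equity is a call on the firm's assets struck at D = 73.5880:
d₁ = [ln(V₀/D) + (r + σ²/2)T] / (σ√T)
   = [ln(81.3485/73.5880) + (0.0667 + 0.5·0.1444²)·8.6907] / (0.1444·√8.6907)
   = [0.100260 + 0.670276] / 0.425691 = 1.810084
d₂ = d₁ − σ√T = 1.810084 − 0.425691 = 1.384393
risk-neutral PD = N(−d₂) = N(-1.384393) = 0.083119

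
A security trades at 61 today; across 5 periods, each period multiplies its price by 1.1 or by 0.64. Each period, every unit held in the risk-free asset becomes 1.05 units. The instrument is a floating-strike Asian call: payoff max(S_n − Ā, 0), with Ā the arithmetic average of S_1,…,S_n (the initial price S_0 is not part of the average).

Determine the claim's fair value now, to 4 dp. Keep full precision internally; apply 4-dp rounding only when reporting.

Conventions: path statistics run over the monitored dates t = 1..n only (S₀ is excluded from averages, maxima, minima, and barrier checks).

Risk-neutral up-probability p* = (R−d)/(u−d) = (1.05−0.64)/(1.1−0.64) = 0.8913; the claim prices as the p*-weighted sum of path payoffs discounted by R^5.
Enumerate all 2^5 = 32 price paths (U = up ×1.1, D = down ×0.64); each path with k up-moves has probability p*^k·(1−p*)^(5−k).
DDDDD: Ā=19.3601, payoff=0.0000, prob=0.000015
UDDDD: Ā=33.2751, payoff=0.0000, prob=0.000124
DUDDD: Ā=27.6631, payoff=0.0000, prob=0.000124
UUDDD: Ā=47.5460, payoff=0.0000, prob=0.001020
DDUDD: Ā=24.0714, payoff=0.0000, prob=0.000124
UDUDD: Ā=41.3728, payoff=0.0000, prob=0.001020
DUUDD: Ā=35.7608, payoff=0.0000, prob=0.001020
UUUDD: Ā=61.4638, payoff=0.0000, prob=0.008366
DDDUD: Ā=21.7728, payoff=0.0000, prob=0.000124
UDDUD: Ā=37.4219, payoff=0.0000, prob=0.001020
DUDUD: Ā=31.8099, payoff=0.0000, prob=0.001020
UUDUD: Ā=54.6733, payoff=0.0000, prob=0.008366
DDUUD: Ā=28.2182, payoff=0.0000, prob=0.001020
UDUUD: Ā=48.5001, payoff=0.0000, prob=0.008366
DUUUD: Ā=42.8881, payoff=0.0000, prob=0.008366
UUUUD: Ā=73.7139, payoff=0.0000, prob=0.068599
DDDDU: Ā=20.3016, payoff=0.0000, prob=0.000124
UDDDU: Ā=34.8934, payoff=0.0000, prob=0.001020
DUDDU: Ā=29.2814, payoff=0.0000, prob=0.001020
UUDDU: Ā=50.3274, payoff=0.0000, prob=0.008366
DDUDU: Ā=25.6897, payoff=0.0000, prob=0.001020
UDUDU: Ā=44.1542, payoff=0.0000, prob=0.008366
DUUDU: Ā=38.5422, payoff=0.0000, prob=0.008366
UUUDU: Ā=66.2443, payoff=0.0000, prob=0.068599
DDDUU: Ā=23.3910, payoff=0.0000, prob=0.001020
UDDUU: Ā=40.2033, payoff=0.0000, prob=0.008366
DUDUU: Ā=34.5913, payoff=0.0000, prob=0.008366
UUDUU: Ā=59.4538, payoff=0.0000, prob=0.068599
DDUUU: Ā=30.9996, payoff=2.2562, prob=0.008366
UDUUU: Ā=53.2806, payoff=3.8778, prob=0.068599
DUUUU: Ā=47.6686, payoff=9.4898, prob=0.068599
UUUUU: Ā=81.9304, payoff=16.3107, prob=0.562510
Price = Σ prob·payoff / R^5 = 10.110793 / 1.276282 = 7.9221

price = 7.9221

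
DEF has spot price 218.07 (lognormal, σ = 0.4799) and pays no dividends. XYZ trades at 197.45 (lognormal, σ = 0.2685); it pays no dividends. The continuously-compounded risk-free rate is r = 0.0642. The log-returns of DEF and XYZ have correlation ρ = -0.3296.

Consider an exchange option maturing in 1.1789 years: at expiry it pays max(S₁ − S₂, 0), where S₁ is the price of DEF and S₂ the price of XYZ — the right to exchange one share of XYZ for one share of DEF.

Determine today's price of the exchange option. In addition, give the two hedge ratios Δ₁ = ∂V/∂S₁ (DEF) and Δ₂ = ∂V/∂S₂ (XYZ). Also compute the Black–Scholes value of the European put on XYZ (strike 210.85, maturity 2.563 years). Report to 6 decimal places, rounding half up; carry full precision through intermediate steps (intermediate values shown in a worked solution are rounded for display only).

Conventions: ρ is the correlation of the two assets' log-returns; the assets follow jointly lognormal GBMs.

σ_eff = √(σ₁² + σ₂² − 2ρσ₁σ₂) = √(0.4799² + 0.2685² − 2·-0.3296·0.4799·0.2685) = 0.622363
d₁ = (ln(S₁/S₂) + (q₂ − q₁ + σ_eff²/2)T) / (σ_eff√T) = (ln(218.07/197.45) + (0.0 − 0.0 + 0.193668)·1.1789) / 0.675745 = 0.484867
d₂ = d₁ − σ_eff√T = 0.484867 − 0.675745 = -0.190878
N(d₁) = 0.686115,  N(d₂) = 0.424311
V = S₁·e^{−q₁T}·N(d₁) − S₂·e^{−q₂T}·N(d₂) = 149.621005 − 83.780142 = 65.840863
Δ₁ = e^{−q₁T}·N(d₁) = 0.686115;  Δ₂ = −e^{−q₂T}·N(d₂) = -0.424311
[vanilla: XYZ put K=210.85]
σ√T = 0.2685·√2.563 = 0.429852
d₁ = (ln(S/K) + (r+σ²/2)T) / (σ√T) = (ln(197.45/210.85) + (0.0642+0.2685²/2)·2.563) / 0.429852 = (-0.065662 + 0.256931) / 0.429852 = 0.444966
d₂ = d₁ − σ√T = 0.444966 − 0.429852 = 0.015114
e^{−rT} = 0.848280
N(−d₁) = 0.328172,  N(−d₂) = 0.493971
price = K·e^{−rT}·N(−d₂) − S·N(−d₁) = 88.351494 − 64.797617 = 23.553877

exchange price = 65.840863
Δ1 = 0.686115
Δ2 = -0.424311
price(XYZ put K=210.85) = 23.553877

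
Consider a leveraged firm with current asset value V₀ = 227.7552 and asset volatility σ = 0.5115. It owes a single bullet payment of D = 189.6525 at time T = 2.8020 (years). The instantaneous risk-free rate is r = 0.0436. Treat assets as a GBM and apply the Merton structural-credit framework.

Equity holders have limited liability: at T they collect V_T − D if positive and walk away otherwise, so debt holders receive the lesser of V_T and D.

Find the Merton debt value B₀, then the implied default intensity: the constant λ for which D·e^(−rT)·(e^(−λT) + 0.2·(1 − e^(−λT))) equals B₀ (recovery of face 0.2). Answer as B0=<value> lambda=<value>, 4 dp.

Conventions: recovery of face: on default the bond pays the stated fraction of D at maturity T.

B0=128.4040 lambda=0.1241

Equity is a call on the firm's assets struck at D = 189.6525:
d₁ = [ln(V₀/D) + (r + σ²/2)T] / (σ√T)
   = [ln(227.7552/189.6525) + (0.0436 + 0.5·0.5115²)·2.8020] / (0.5115·√2.8020)
   = [0.183078 + 0.488714] / 0.856209 = 0.784612
d₂ = d₁ − σ√T = 0.784612 − 0.856209 = -0.071597
N(d₁) = 0.783660,  N(d₂) = 0.471461,  e^(−rT) = 0.885000
E₀ = V₀·N(d₁) − D·e^(−rT)·N(d₂)
   = 227.7552·0.783660 − 189.6525·0.885000·0.471461 = 99.351242
B₀ = V₀ − E₀ = 227.7552 − 99.351242 = 128.403958
e^(−λT) = (B₀·e^(rT)/D − 0.2)/(1 − 0.2) = (128.4040·1.129943/189.6525 − 0.2)/0.8 = 0.70628322
λ = −ln(0.70628322)/2.8020 = 0.124104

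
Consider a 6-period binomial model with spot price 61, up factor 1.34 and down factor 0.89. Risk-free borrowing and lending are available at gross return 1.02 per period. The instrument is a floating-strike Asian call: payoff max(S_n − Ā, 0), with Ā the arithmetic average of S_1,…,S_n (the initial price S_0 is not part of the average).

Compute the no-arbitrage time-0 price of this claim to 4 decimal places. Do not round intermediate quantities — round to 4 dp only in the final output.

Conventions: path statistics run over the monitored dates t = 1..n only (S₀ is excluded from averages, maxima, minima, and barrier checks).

price = 7.1770

With p* = (R−d)/(u−d) = 0.2889, sum probability × payoff across the paths and divide by R^6.
Enumerate all 2^6 = 64 price paths (U = up ×1.34, D = down ×0.89); each path with k up-moves has probability p*^k·(1−p*)^(6−k).
DDDDDD: Ā=41.3771, payoff=0.0000, prob=0.129308
UDDDDD: Ā=62.2981, payoff=0.0000, prob=0.052531
DUDDDD: Ā=57.7231, payoff=0.0000, prob=0.052531
UUDDDD: Ā=86.9089, payoff=0.0000, prob=0.021341
DDUDDD: Ā=53.6514, payoff=0.0000, prob=0.052531
UDUDDD: Ā=80.7784, payoff=0.0000, prob=0.021341
DUUDDD: Ā=76.2034, payoff=0.0000, prob=0.021341
UUUDDD: Ā=114.7333, payoff=0.0000, prob=0.008670
DDDUDD: Ā=50.0275, payoff=0.0000, prob=0.052531
UDDUDD: Ā=75.3223, payoff=0.0000, prob=0.021341
DUDUDD: Ā=70.7473, payoff=0.0000, prob=0.021341
UUDUDD: Ā=106.5184, payoff=0.0000, prob=0.008670
DDUUDD: Ā=66.6755, payoff=2.0470, prob=0.021341
UDUUDD: Ā=100.3879, payoff=3.0820, prob=0.008670
DUUUDD: Ā=95.8129, payoff=7.6570, prob=0.008670
UUUUDD: Ā=144.2576, payoff=11.5286, prob=0.003522
DDDDUD: Ā=46.8023, payoff=0.0000, prob=0.052531
UDDDUD: Ā=70.4663, payoff=0.0000, prob=0.021341
DUDDUD: Ā=65.8913, payoff=2.8312, prob=0.021341
UUDDUD: Ā=99.2072, payoff=4.2628, prob=0.008670
DDUDUD: Ā=61.8196, payoff=6.9030, prob=0.021341
UDUDUD: Ā=93.0767, payoff=10.3933, prob=0.008670
DUUDUD: Ā=88.5017, payoff=14.9683, prob=0.008670
UUUDUD: Ā=133.2497, payoff=22.5365, prob=0.003522
DDDUUD: Ā=58.1957, payoff=10.5269, prob=0.021341
UDDUUD: Ā=87.6205, payoff=15.8494, prob=0.008670
DUDUUD: Ā=83.0455, payoff=20.4244, prob=0.008670
UUDUUD: Ā=125.0348, payoff=30.7514, prob=0.003522
DDUUUD: Ā=78.9738, payoff=24.4962, prob=0.008670
UDUUUD: Ā=118.9043, payoff=36.8819, prob=0.003522
DUUUUD: Ā=114.3293, payoff=41.4569, prob=0.003522
UUUUUD: Ā=172.1363, payoff=62.4182, prob=0.001431
DDDDDU: Ā=43.9318, payoff=1.7123, prob=0.052531
UDDDDU: Ā=66.1445, payoff=2.5781, prob=0.021341
DUDDDU: Ā=61.5695, payoff=7.1531, prob=0.021341
UUDDDU: Ā=92.7002, payoff=10.7698, prob=0.008670
DDUDDU: Ā=57.4978, payoff=11.2248, prob=0.021341
UDUDDU: Ā=86.5697, payoff=16.9003, prob=0.008670
DUUDDU: Ā=81.9947, payoff=21.4753, prob=0.008670
UUUDDU: Ā=123.4527, payoff=32.3336, prob=0.003522
DDDUDU: Ā=53.8739, payoff=14.8487, prob=0.021341
UDDUDU: Ā=81.1135, payoff=22.3564, prob=0.008670
DUDUDU: Ā=76.5385, payoff=26.9314, prob=0.008670
UUDUDU: Ā=115.2378, payoff=40.5484, prob=0.003522
DDUUDU: Ā=72.4668, payoff=31.0032, prob=0.008670
UDUUDU: Ā=109.1073, payoff=46.6789, prob=0.003522
DUUUDU: Ā=104.5323, payoff=51.2539, prob=0.003522
UUUUDU: Ā=157.3857, payoff=77.1688, prob=0.001431
DDDDUU: Ā=50.6487, payoff=18.0739, prob=0.021341
UDDDUU: Ā=76.2576, payoff=27.2124, prob=0.008670
DUDDUU: Ā=71.6826, payoff=31.7874, prob=0.008670
UUDDUU: Ā=107.9265, payoff=47.8597, prob=0.003522
DDUDUU: Ā=67.6108, payoff=35.8591, prob=0.008670
UDUDUU: Ā=101.7960, payoff=53.9902, prob=0.003522
DUUDUU: Ā=97.2210, payoff=58.5652, prob=0.003522
UUUDUU: Ā=146.3778, payoff=88.1768, prob=0.001431
DDDUUU: Ā=63.9870, payoff=39.4830, prob=0.008670
UDDUUU: Ā=96.3399, payoff=59.4463, prob=0.003522
DUDUUU: Ā=91.7649, payoff=64.0213, prob=0.003522
UUDUUU: Ā=138.1629, payoff=96.3916, prob=0.001431
DDUUUU: Ā=87.6932, payoff=68.0931, prob=0.003522
UDUUUU: Ā=132.0324, payoff=102.5221, prob=0.001431
DUUUUU: Ā=127.4574, payoff=107.0971, prob=0.001431
UUUUUU: Ā=191.9021, payoff=161.2474, prob=0.000581
Price = Σ prob·payoff / R^6 = 8.082504 / 1.126162 = 7.1770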